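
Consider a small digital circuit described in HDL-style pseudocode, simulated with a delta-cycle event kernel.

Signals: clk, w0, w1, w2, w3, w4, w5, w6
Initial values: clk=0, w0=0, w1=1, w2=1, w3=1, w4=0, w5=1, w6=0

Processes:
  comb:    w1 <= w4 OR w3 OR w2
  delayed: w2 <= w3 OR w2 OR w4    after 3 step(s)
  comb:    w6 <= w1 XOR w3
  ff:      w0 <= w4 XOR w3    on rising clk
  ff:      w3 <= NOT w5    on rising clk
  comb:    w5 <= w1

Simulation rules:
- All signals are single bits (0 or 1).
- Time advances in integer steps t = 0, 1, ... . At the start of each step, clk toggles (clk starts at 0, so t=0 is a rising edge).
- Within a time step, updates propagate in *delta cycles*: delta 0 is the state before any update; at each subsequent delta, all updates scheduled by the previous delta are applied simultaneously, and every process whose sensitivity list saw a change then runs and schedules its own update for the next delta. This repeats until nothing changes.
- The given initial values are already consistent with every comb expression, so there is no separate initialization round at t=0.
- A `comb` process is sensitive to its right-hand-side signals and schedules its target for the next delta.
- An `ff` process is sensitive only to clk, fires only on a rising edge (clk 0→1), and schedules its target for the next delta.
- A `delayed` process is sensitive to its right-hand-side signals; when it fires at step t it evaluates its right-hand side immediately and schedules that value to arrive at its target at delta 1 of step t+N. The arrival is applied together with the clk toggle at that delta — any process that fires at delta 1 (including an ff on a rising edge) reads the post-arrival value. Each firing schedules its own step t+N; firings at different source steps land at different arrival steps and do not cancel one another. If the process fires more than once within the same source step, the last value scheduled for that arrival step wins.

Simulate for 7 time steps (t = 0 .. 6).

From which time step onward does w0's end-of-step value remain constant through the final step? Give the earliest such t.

2

[bits: w2,w4,clk,w3,w0,w6,w1,w5]
t=0: Δ0=10010011 Δ1=10110011 Δ2=10101011 Δ3=10101111 | 3Δ
t=1: Δ0=10101111 Δ1=10001111 | 1Δ
t=2: Δ0=10001111 Δ1=10101111 Δ2=10100111 | 2Δ
t=3: Δ0=10100111 Δ1=10000111 | 1Δ
t=4: Δ0=10000111 Δ1=10100111 | 1Δ
t=5: Δ0=10100111 Δ1=10000111 | 1Δ
t=6: Δ0=10000111 Δ1=10100111 | 1Δ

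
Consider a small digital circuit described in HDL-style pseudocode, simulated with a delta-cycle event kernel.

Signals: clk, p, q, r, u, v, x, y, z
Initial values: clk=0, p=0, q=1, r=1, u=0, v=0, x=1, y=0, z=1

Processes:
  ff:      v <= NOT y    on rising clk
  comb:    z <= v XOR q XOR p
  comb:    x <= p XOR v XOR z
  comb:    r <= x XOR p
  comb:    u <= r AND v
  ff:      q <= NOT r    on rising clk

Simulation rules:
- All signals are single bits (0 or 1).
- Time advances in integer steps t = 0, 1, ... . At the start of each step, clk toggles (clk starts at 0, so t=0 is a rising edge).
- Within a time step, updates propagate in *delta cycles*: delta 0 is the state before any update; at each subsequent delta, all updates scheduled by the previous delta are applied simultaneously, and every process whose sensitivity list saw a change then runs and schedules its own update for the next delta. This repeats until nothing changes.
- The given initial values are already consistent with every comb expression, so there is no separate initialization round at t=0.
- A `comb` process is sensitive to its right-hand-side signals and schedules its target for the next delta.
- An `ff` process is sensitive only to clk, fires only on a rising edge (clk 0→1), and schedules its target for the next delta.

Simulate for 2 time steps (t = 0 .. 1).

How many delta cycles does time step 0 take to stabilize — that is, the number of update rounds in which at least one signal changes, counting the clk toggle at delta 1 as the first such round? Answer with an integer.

5

t0.Δ0 y=0 r=1 p=0 x=1 clk=0 u=0 z=1 q=1 v=0
t0.Δ1 y=0 r=1 p=0 x=1 clk=1 u=0 z=1 q=1 v=0
t0.Δ2 y=0 r=1 p=0 x=1 clk=1 u=0 z=1 q=0 v=1
t0.Δ3 y=0 r=1 p=0 x=0 clk=1 u=1 z=1 q=0 v=1
t0.Δ4 y=0 r=0 p=0 x=0 clk=1 u=1 z=1 q=0 v=1
t0.Δ5 y=0 r=0 p=0 x=0 clk=1 u=0 z=1 q=0 v=1
t1.Δ0 y=0 r=0 p=0 x=0 clk=1 u=0 z=1 q=0 v=1
t1.Δ1 y=0 r=0 p=0 x=0 clk=0 u=0 z=1 q=0 v=1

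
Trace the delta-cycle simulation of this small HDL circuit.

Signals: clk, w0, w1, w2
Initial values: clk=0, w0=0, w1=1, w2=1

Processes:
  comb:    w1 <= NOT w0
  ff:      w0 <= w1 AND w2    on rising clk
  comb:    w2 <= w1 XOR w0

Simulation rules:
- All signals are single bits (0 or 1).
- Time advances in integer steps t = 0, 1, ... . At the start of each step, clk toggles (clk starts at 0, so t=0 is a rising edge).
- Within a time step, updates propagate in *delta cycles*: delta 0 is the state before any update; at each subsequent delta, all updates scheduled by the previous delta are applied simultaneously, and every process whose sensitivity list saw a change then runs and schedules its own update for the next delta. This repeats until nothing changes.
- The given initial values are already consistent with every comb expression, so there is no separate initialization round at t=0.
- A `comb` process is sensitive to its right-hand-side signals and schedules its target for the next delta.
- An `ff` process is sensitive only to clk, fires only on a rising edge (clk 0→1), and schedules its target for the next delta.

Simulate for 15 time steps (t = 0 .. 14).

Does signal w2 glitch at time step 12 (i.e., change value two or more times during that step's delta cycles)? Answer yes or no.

yes

t0.Δ0 w1=1 clk=0 w2=1 w0=0
t0.Δ1 w1=1 clk=1 w2=1 w0=0
t0.Δ2 w1=1 clk=1 w2=1 w0=1
t0.Δ3 w1=0 clk=1 w2=0 w0=1
t0.Δ4 w1=0 clk=1 w2=1 w0=1
t1.Δ0 w1=0 clk=1 w2=1 w0=1
t1.Δ1 w1=0 clk=0 w2=1 w0=1
t2.Δ0 w1=0 clk=0 w2=1 w0=1
t2.Δ1 w1=0 clk=1 w2=1 w0=1
t2.Δ2 w1=0 clk=1 w2=1 w0=0
t2.Δ3 w1=1 clk=1 w2=0 w0=0
t2.Δ4 w1=1 clk=1 w2=1 w0=0
t3.Δ0 w1=1 clk=1 w2=1 w0=0
t3.Δ1 w1=1 clk=0 w2=1 w0=0
t4.Δ0 w1=1 clk=0 w2=1 w0=0
t4.Δ1 w1=1 clk=1 w2=1 w0=0
t4.Δ2 w1=1 clk=1 w2=1 w0=1
t4.Δ3 w1=0 clk=1 w2=0 w0=1
t4.Δ4 w1=0 clk=1 w2=1 w0=1
t5.Δ0 w1=0 clk=1 w2=1 w0=1
t5.Δ1 w1=0 clk=0 w2=1 w0=1
t6.Δ0 w1=0 clk=0 w2=1 w0=1
t6.Δ1 w1=0 clk=1 w2=1 w0=1
t6.Δ2 w1=0 clk=1 w2=1 w0=0
t6.Δ3 w1=1 clk=1 w2=0 w0=0
t6.Δ4 w1=1 clk=1 w2=1 w0=0
t7.Δ0 w1=1 clk=1 w2=1 w0=0
t7.Δ1 w1=1 clk=0 w2=1 w0=0
t8.Δ0 w1=1 clk=0 w2=1 w0=0
t8.Δ1 w1=1 clk=1 w2=1 w0=0
t8.Δ2 w1=1 clk=1 w2=1 w0=1
t8.Δ3 w1=0 clk=1 w2=0 w0=1
t8.Δ4 w1=0 clk=1 w2=1 w0=1
t9.Δ0 w1=0 clk=1 w2=1 w0=1
t9.Δ1 w1=0 clk=0 w2=1 w0=1
t10.Δ0 w1=0 clk=0 w2=1 w0=1
t10.Δ1 w1=0 clk=1 w2=1 w0=1
t10.Δ2 w1=0 clk=1 w2=1 w0=0
t10.Δ3 w1=1 clk=1 w2=0 w0=0
t10.Δ4 w1=1 clk=1 w2=1 w0=0
t11.Δ0 w1=1 clk=1 w2=1 w0=0
t11.Δ1 w1=1 clk=0 w2=1 w0=0
t12.Δ0 w1=1 clk=0 w2=1 w0=0
t12.Δ1 w1=1 clk=1 w2=1 w0=0
t12.Δ2 w1=1 clk=1 w2=1 w0=1
t12.Δ3 w1=0 clk=1 w2=0 w0=1
t12.Δ4 w1=0 clk=1 w2=1 w0=1
t13.Δ0 w1=0 clk=1 w2=1 w0=1
t13.Δ1 w1=0 clk=0 w2=1 w0=1
t14.Δ0 w1=0 clk=0 w2=1 w0=1
t14.Δ1 w1=0 clk=1 w2=1 w0=1
t14.Δ2 w1=0 clk=1 w2=1 w0=0
t14.Δ3 w1=1 clk=1 w2=0 w0=0
t14.Δ4 w1=1 clk=1 w2=1 w0=0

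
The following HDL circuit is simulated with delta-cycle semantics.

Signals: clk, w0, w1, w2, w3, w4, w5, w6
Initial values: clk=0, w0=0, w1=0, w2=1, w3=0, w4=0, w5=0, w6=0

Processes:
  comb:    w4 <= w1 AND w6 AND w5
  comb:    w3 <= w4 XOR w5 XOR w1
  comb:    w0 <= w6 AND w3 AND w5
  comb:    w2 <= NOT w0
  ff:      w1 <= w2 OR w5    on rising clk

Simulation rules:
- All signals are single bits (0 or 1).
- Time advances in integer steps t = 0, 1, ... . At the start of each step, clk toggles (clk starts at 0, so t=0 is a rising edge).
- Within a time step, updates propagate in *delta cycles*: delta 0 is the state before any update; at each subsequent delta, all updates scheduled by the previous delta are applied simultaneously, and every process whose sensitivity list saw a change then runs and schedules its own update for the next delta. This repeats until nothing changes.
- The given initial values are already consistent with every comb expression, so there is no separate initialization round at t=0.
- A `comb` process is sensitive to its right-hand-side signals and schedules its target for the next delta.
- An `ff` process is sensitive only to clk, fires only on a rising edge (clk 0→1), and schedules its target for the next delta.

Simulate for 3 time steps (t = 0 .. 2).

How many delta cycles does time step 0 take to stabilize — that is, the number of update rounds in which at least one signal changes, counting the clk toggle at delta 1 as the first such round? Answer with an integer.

3

[bits: clk,w2,w3,w4,w0,w6,w5,w1]
t=0: Δ0=01000000 Δ1=11000000 Δ2=11000001 Δ3=11100001 | 3Δ
t=1: Δ0=11100001 Δ1=01100001 | 1Δ
t=2: Δ0=01100001 Δ1=11100001 | 1Δ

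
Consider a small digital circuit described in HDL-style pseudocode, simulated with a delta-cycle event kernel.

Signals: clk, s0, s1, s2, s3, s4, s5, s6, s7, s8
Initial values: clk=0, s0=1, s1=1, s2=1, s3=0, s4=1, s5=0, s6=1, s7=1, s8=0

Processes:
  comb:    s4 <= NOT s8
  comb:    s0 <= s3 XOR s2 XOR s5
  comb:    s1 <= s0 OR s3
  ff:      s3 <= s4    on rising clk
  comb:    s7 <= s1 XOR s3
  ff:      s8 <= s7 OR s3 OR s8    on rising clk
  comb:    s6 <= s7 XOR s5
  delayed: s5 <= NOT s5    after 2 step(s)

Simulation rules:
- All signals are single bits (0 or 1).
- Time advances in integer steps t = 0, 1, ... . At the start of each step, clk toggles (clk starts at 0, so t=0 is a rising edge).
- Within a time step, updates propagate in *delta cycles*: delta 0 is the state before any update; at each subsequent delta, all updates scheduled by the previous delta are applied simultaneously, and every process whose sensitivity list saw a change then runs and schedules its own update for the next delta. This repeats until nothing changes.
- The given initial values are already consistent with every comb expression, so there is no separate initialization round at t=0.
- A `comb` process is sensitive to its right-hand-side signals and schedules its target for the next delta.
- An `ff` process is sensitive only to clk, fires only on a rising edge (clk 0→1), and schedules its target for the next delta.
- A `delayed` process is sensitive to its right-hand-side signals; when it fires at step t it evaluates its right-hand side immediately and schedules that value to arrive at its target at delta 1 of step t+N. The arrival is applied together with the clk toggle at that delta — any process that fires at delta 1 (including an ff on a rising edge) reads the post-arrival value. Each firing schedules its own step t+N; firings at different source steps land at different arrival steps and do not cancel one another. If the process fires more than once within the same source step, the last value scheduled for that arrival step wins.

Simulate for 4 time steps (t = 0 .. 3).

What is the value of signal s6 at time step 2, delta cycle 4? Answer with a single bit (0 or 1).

t0.Δ0 s3=0 s0=1 s8=0 clk=0 s5=0 s4=1 s6=1 s1=1 s2=1 s7=1
t0.Δ1 s3=0 s0=1 s8=0 clk=1 s5=0 s4=1 s6=1 s1=1 s2=1 s7=1
t0.Δ2 s3=1 s0=1 s8=1 clk=1 s5=0 s4=1 s6=1 s1=1 s2=1 s7=1
t0.Δ3 s3=1 s0=0 s8=1 clk=1 s5=0 s4=0 s6=1 s1=1 s2=1 s7=0
t0.Δ4 s3=1 s0=0 s8=1 clk=1 s5=0 s4=0 s6=0 s1=1 s2=1 s7=0
t1.Δ0 s3=1 s0=0 s8=1 clk=1 s5=0 s4=0 s6=0 s1=1 s2=1 s7=0
t1.Δ1 s3=1 s0=0 s8=1 clk=0 s5=0 s4=0 s6=0 s1=1 s2=1 s7=0
t2.Δ0 s3=1 s0=0 s8=1 clk=0 s5=0 s4=0 s6=0 s1=1 s2=1 s7=0
t2.Δ1 s3=1 s0=0 s8=1 clk=1 s5=0 s4=0 s6=0 s1=1 s2=1 s7=0
t2.Δ2 s3=0 s0=0 s8=1 clk=1 s5=0 s4=0 s6=0 s1=1 s2=1 s7=0
t2.Δ3 s3=0 s0=1 s8=1 clk=1 s5=0 s4=0 s6=0 s1=0 s2=1 s7=1
t2.Δ4 s3=0 s0=1 s8=1 clk=1 s5=0 s4=0 s6=1 s1=1 s2=1 s7=0
t2.Δ5 s3=0 s0=1 s8=1 clk=1 s5=0 s4=0 s6=0 s1=1 s2=1 s7=1
t2.Δ6 s3=0 s0=1 s8=1 clk=1 s5=0 s4=0 s6=1 s1=1 s2=1 s7=1
t3.Δ0 s3=0 s0=1 s8=1 clk=1 s5=0 s4=0 s6=1 s1=1 s2=1 s7=1
t3.Δ1 s3=0 s0=1 s8=1 clk=0 s5=0 s4=0 s6=1 s1=1 s2=1 s7=1

1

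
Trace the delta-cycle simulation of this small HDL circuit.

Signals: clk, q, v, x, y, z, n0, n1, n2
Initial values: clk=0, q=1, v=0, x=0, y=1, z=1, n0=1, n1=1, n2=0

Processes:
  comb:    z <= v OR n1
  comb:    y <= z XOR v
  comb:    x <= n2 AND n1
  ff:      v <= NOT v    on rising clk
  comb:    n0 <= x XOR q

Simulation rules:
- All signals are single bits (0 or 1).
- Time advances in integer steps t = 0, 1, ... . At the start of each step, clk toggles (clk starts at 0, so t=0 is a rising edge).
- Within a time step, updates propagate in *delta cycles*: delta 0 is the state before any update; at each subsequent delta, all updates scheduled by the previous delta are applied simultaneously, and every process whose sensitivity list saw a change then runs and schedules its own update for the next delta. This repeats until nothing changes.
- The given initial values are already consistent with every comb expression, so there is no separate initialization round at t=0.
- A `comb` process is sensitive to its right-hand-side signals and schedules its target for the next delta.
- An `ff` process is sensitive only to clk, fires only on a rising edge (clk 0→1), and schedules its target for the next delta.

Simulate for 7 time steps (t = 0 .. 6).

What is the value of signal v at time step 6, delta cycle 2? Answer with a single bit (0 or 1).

t0.Δ0 n1=1 y=1 z=1 x=0 v=0 clk=0 n0=1 q=1 n2=0
t0.Δ1 n1=1 y=1 z=1 x=0 v=0 clk=1 n0=1 q=1 n2=0
t0.Δ2 n1=1 y=1 z=1 x=0 v=1 clk=1 n0=1 q=1 n2=0
t0.Δ3 n1=1 y=0 z=1 x=0 v=1 clk=1 n0=1 q=1 n2=0
t1.Δ0 n1=1 y=0 z=1 x=0 v=1 clk=1 n0=1 q=1 n2=0
t1.Δ1 n1=1 y=0 z=1 x=0 v=1 clk=0 n0=1 q=1 n2=0
t2.Δ0 n1=1 y=0 z=1 x=0 v=1 clk=0 n0=1 q=1 n2=0
t2.Δ1 n1=1 y=0 z=1 x=0 v=1 clk=1 n0=1 q=1 n2=0
t2.Δ2 n1=1 y=0 z=1 x=0 v=0 clk=1 n0=1 q=1 n2=0
t2.Δ3 n1=1 y=1 z=1 x=0 v=0 clk=1 n0=1 q=1 n2=0
t3.Δ0 n1=1 y=1 z=1 x=0 v=0 clk=1 n0=1 q=1 n2=0
t3.Δ1 n1=1 y=1 z=1 x=0 v=0 clk=0 n0=1 q=1 n2=0
t4.Δ0 n1=1 y=1 z=1 x=0 v=0 clk=0 n0=1 q=1 n2=0
t4.Δ1 n1=1 y=1 z=1 x=0 v=0 clk=1 n0=1 q=1 n2=0
t4.Δ2 n1=1 y=1 z=1 x=0 v=1 clk=1 n0=1 q=1 n2=0
t4.Δ3 n1=1 y=0 z=1 x=0 v=1 clk=1 n0=1 q=1 n2=0
t5.Δ0 n1=1 y=0 z=1 x=0 v=1 clk=1 n0=1 q=1 n2=0
t5.Δ1 n1=1 y=0 z=1 x=0 v=1 clk=0 n0=1 q=1 n2=0
t6.Δ0 n1=1 y=0 z=1 x=0 v=1 clk=0 n0=1 q=1 n2=0
t6.Δ1 n1=1 y=0 z=1 x=0 v=1 clk=1 n0=1 q=1 n2=0
t6.Δ2 n1=1 y=0 z=1 x=0 v=0 clk=1 n0=1 q=1 n2=0
t6.Δ3 n1=1 y=1 z=1 x=0 v=0 clk=1 n0=1 q=1 n2=0

0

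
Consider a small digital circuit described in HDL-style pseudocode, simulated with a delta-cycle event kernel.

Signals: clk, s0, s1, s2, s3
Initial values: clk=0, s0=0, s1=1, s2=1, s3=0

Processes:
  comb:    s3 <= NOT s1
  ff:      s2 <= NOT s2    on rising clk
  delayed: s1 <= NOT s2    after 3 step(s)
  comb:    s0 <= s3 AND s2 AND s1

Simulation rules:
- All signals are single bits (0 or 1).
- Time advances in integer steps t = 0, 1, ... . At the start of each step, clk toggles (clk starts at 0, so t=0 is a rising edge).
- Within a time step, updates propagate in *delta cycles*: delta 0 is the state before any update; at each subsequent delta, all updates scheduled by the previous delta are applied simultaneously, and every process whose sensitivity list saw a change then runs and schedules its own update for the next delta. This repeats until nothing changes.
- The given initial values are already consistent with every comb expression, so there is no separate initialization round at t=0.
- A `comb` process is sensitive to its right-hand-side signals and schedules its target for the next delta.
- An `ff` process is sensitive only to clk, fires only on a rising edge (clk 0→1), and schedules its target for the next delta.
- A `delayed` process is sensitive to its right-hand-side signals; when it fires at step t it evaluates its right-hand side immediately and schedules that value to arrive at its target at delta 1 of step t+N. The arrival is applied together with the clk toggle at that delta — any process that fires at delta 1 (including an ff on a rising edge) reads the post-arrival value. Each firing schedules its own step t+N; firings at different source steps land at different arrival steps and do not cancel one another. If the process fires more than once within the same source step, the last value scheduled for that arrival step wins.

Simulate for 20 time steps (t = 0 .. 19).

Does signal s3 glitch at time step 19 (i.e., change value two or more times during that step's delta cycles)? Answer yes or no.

no

t0.Δ0 clk=0 s2=1 s3=0 s0=0 s1=1
t0.Δ1 clk=1 s2=1 s3=0 s0=0 s1=1
t0.Δ2 clk=1 s2=0 s3=0 s0=0 s1=1
t1.Δ0 clk=1 s2=0 s3=0 s0=0 s1=1
t1.Δ1 clk=0 s2=0 s3=0 s0=0 s1=1
t2.Δ0 clk=0 s2=0 s3=0 s0=0 s1=1
t2.Δ1 clk=1 s2=0 s3=0 s0=0 s1=1
t2.Δ2 clk=1 s2=1 s3=0 s0=0 s1=1
t3.Δ0 clk=1 s2=1 s3=0 s0=0 s1=1
t3.Δ1 clk=0 s2=1 s3=0 s0=0 s1=1
t4.Δ0 clk=0 s2=1 s3=0 s0=0 s1=1
t4.Δ1 clk=1 s2=1 s3=0 s0=0 s1=1
t4.Δ2 clk=1 s2=0 s3=0 s0=0 s1=1
t5.Δ0 clk=1 s2=0 s3=0 s0=0 s1=1
t5.Δ1 clk=0 s2=0 s3=0 s0=0 s1=0
t5.Δ2 clk=0 s2=0 s3=1 s0=0 s1=0
t6.Δ0 clk=0 s2=0 s3=1 s0=0 s1=0
t6.Δ1 clk=1 s2=0 s3=1 s0=0 s1=0
t6.Δ2 clk=1 s2=1 s3=1 s0=0 s1=0
t7.Δ0 clk=1 s2=1 s3=1 s0=0 s1=0
t7.Δ1 clk=0 s2=1 s3=1 s0=0 s1=1
t7.Δ2 clk=0 s2=1 s3=0 s0=1 s1=1
t7.Δ3 clk=0 s2=1 s3=0 s0=0 s1=1
t8.Δ0 clk=0 s2=1 s3=0 s0=0 s1=1
t8.Δ1 clk=1 s2=1 s3=0 s0=0 s1=1
t8.Δ2 clk=1 s2=0 s3=0 s0=0 s1=1
t9.Δ0 clk=1 s2=0 s3=0 s0=0 s1=1
t9.Δ1 clk=0 s2=0 s3=0 s0=0 s1=0
t9.Δ2 clk=0 s2=0 s3=1 s0=0 s1=0
t10.Δ0 clk=0 s2=0 s3=1 s0=0 s1=0
t10.Δ1 clk=1 s2=0 s3=1 s0=0 s1=0
t10.Δ2 clk=1 s2=1 s3=1 s0=0 s1=0
t11.Δ0 clk=1 s2=1 s3=1 s0=0 s1=0
t11.Δ1 clk=0 s2=1 s3=1 s0=0 s1=1
t11.Δ2 clk=0 s2=1 s3=0 s0=1 s1=1
t11.Δ3 clk=0 s2=1 s3=0 s0=0 s1=1
t12.Δ0 clk=0 s2=1 s3=0 s0=0 s1=1
t12.Δ1 clk=1 s2=1 s3=0 s0=0 s1=1
t12.Δ2 clk=1 s2=0 s3=0 s0=0 s1=1
t13.Δ0 clk=1 s2=0 s3=0 s0=0 s1=1
t13.Δ1 clk=0 s2=0 s3=0 s0=0 s1=0
t13.Δ2 clk=0 s2=0 s3=1 s0=0 s1=0
t14.Δ0 clk=0 s2=0 s3=1 s0=0 s1=0
t14.Δ1 clk=1 s2=0 s3=1 s0=0 s1=0
t14.Δ2 clk=1 s2=1 s3=1 s0=0 s1=0
t15.Δ0 clk=1 s2=1 s3=1 s0=0 s1=0
t15.Δ1 clk=0 s2=1 s3=1 s0=0 s1=1
t15.Δ2 clk=0 s2=1 s3=0 s0=1 s1=1
t15.Δ3 clk=0 s2=1 s3=0 s0=0 s1=1
t16.Δ0 clk=0 s2=1 s3=0 s0=0 s1=1
t16.Δ1 clk=1 s2=1 s3=0 s0=0 s1=1
t16.Δ2 clk=1 s2=0 s3=0 s0=0 s1=1
t17.Δ0 clk=1 s2=0 s3=0 s0=0 s1=1
t17.Δ1 clk=0 s2=0 s3=0 s0=0 s1=0
t17.Δ2 clk=0 s2=0 s3=1 s0=0 s1=0
t18.Δ0 clk=0 s2=0 s3=1 s0=0 s1=0
t18.Δ1 clk=1 s2=0 s3=1 s0=0 s1=0
t18.Δ2 clk=1 s2=1 s3=1 s0=0 s1=0
t19.Δ0 clk=1 s2=1 s3=1 s0=0 s1=0
t19.Δ1 clk=0 s2=1 s3=1 s0=0 s1=1
t19.Δ2 clk=0 s2=1 s3=0 s0=1 s1=1
t19.Δ3 clk=0 s2=1 s3=0 s0=0 s1=1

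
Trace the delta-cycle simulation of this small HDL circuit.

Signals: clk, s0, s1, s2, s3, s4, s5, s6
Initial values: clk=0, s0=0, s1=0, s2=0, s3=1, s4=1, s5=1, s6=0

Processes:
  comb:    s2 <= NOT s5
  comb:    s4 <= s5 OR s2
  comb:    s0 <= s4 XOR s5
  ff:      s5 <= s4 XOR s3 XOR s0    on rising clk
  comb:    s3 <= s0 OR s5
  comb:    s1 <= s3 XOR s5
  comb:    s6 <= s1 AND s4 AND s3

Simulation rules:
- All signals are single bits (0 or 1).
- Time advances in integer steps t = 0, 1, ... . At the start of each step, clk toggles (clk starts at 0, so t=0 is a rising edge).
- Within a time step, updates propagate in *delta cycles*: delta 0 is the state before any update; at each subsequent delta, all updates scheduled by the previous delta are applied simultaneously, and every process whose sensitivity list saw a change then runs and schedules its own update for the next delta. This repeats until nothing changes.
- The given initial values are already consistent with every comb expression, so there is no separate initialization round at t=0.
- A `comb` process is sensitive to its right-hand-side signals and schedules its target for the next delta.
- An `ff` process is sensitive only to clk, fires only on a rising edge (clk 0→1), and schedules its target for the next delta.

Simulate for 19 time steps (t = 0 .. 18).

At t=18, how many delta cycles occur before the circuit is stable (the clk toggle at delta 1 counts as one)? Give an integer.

[bits: s1,s2,s0,s4,s6,s3,s5,clk]
t=0: Δ0=00010110 Δ1=00010111 Δ2=00010101 Δ3=11100001 Δ4=01010101 Δ5=11110001 Δ6=01110101 Δ7=11110101 Δ8=11111101 | 8Δ
t=1: Δ0=11111101 Δ1=11111100 | 1Δ
t=2: Δ0=11111100 Δ1=11111101 Δ2=11111111 Δ3=00011111 Δ4=00010111 | 4Δ
t=3: Δ0=00010111 Δ1=00010110 | 1Δ
t=4: Δ0=00010110 Δ1=00010111 Δ2=00010101 Δ3=11100001 Δ4=01010101 Δ5=11110001 Δ6=01110101 Δ7=11110101 Δ8=11111101 | 8Δ
t=5: Δ0=11111101 Δ1=11111100 | 1Δ
t=6: Δ0=11111100 Δ1=11111101 Δ2=11111111 Δ3=00011111 Δ4=00010111 | 4Δ
t=7: Δ0=00010111 Δ1=00010110 | 1Δ
t=8: Δ0=00010110 Δ1=00010111 Δ2=00010101 Δ3=11100001 Δ4=01010101 Δ5=11110001 Δ6=01110101 Δ7=11110101 Δ8=11111101 | 8Δ
t=9: Δ0=11111101 Δ1=11111100 | 1Δ
t=10: Δ0=11111100 Δ1=11111101 Δ2=11111111 Δ3=00011111 Δ4=00010111 | 4Δ
t=11: Δ0=00010111 Δ1=00010110 | 1Δ
t=12: Δ0=00010110 Δ1=00010111 Δ2=00010101 Δ3=11100001 Δ4=01010101 Δ5=11110001 Δ6=01110101 Δ7=11110101 Δ8=11111101 | 8Δ
t=13: Δ0=11111101 Δ1=11111100 | 1Δ
t=14: Δ0=11111100 Δ1=11111101 Δ2=11111111 Δ3=00011111 Δ4=00010111 | 4Δ
t=15: Δ0=00010111 Δ1=00010110 | 1Δ
t=16: Δ0=00010110 Δ1=00010111 Δ2=00010101 Δ3=11100001 Δ4=01010101 Δ5=11110001 Δ6=01110101 Δ7=11110101 Δ8=11111101 | 8Δ
t=17: Δ0=11111101 Δ1=11111100 | 1Δ
t=18: Δ0=11111100 Δ1=11111101 Δ2=11111111 Δ3=00011111 Δ4=00010111 | 4Δ

4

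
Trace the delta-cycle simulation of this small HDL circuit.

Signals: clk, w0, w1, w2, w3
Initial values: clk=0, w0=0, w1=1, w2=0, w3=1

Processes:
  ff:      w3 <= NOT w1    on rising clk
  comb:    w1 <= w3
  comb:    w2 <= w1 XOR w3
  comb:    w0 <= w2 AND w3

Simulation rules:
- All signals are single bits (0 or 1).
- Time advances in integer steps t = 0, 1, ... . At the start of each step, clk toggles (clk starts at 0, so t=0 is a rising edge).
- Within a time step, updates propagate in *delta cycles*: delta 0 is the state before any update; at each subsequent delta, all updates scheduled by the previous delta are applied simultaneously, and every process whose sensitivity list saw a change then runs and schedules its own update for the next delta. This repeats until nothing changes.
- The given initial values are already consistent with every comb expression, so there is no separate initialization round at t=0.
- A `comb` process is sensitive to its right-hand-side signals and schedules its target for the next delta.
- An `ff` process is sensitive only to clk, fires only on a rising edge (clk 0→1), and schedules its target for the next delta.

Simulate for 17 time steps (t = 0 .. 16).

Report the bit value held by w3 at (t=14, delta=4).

1

t0.Δ0 clk=0 w2=0 w0=0 w1=1 w3=1
t0.Δ1 clk=1 w2=0 w0=0 w1=1 w3=1
t0.Δ2 clk=1 w2=0 w0=0 w1=1 w3=0
t0.Δ3 clk=1 w2=1 w0=0 w1=0 w3=0
t0.Δ4 clk=1 w2=0 w0=0 w1=0 w3=0
t1.Δ0 clk=1 w2=0 w0=0 w1=0 w3=0
t1.Δ1 clk=0 w2=0 w0=0 w1=0 w3=0
t2.Δ0 clk=0 w2=0 w0=0 w1=0 w3=0
t2.Δ1 clk=1 w2=0 w0=0 w1=0 w3=0
t2.Δ2 clk=1 w2=0 w0=0 w1=0 w3=1
t2.Δ3 clk=1 w2=1 w0=0 w1=1 w3=1
t2.Δ4 clk=1 w2=0 w0=1 w1=1 w3=1
t2.Δ5 clk=1 w2=0 w0=0 w1=1 w3=1
t3.Δ0 clk=1 w2=0 w0=0 w1=1 w3=1
t3.Δ1 clk=0 w2=0 w0=0 w1=1 w3=1
t4.Δ0 clk=0 w2=0 w0=0 w1=1 w3=1
t4.Δ1 clk=1 w2=0 w0=0 w1=1 w3=1
t4.Δ2 clk=1 w2=0 w0=0 w1=1 w3=0
t4.Δ3 clk=1 w2=1 w0=0 w1=0 w3=0
t4.Δ4 clk=1 w2=0 w0=0 w1=0 w3=0
t5.Δ0 clk=1 w2=0 w0=0 w1=0 w3=0
t5.Δ1 clk=0 w2=0 w0=0 w1=0 w3=0
t6.Δ0 clk=0 w2=0 w0=0 w1=0 w3=0
t6.Δ1 clk=1 w2=0 w0=0 w1=0 w3=0
t6.Δ2 clk=1 w2=0 w0=0 w1=0 w3=1
t6.Δ3 clk=1 w2=1 w0=0 w1=1 w3=1
t6.Δ4 clk=1 w2=0 w0=1 w1=1 w3=1
t6.Δ5 clk=1 w2=0 w0=0 w1=1 w3=1
t7.Δ0 clk=1 w2=0 w0=0 w1=1 w3=1
t7.Δ1 clk=0 w2=0 w0=0 w1=1 w3=1
t8.Δ0 clk=0 w2=0 w0=0 w1=1 w3=1
t8.Δ1 clk=1 w2=0 w0=0 w1=1 w3=1
t8.Δ2 clk=1 w2=0 w0=0 w1=1 w3=0
t8.Δ3 clk=1 w2=1 w0=0 w1=0 w3=0
t8.Δ4 clk=1 w2=0 w0=0 w1=0 w3=0
t9.Δ0 clk=1 w2=0 w0=0 w1=0 w3=0
t9.Δ1 clk=0 w2=0 w0=0 w1=0 w3=0
t10.Δ0 clk=0 w2=0 w0=0 w1=0 w3=0
t10.Δ1 clk=1 w2=0 w0=0 w1=0 w3=0
t10.Δ2 clk=1 w2=0 w0=0 w1=0 w3=1
t10.Δ3 clk=1 w2=1 w0=0 w1=1 w3=1
t10.Δ4 clk=1 w2=0 w0=1 w1=1 w3=1
t10.Δ5 clk=1 w2=0 w0=0 w1=1 w3=1
t11.Δ0 clk=1 w2=0 w0=0 w1=1 w3=1
t11.Δ1 clk=0 w2=0 w0=0 w1=1 w3=1
t12.Δ0 clk=0 w2=0 w0=0 w1=1 w3=1
t12.Δ1 clk=1 w2=0 w0=0 w1=1 w3=1
t12.Δ2 clk=1 w2=0 w0=0 w1=1 w3=0
t12.Δ3 clk=1 w2=1 w0=0 w1=0 w3=0
t12.Δ4 clk=1 w2=0 w0=0 w1=0 w3=0
t13.Δ0 clk=1 w2=0 w0=0 w1=0 w3=0
t13.Δ1 clk=0 w2=0 w0=0 w1=0 w3=0
t14.Δ0 clk=0 w2=0 w0=0 w1=0 w3=0
t14.Δ1 clk=1 w2=0 w0=0 w1=0 w3=0
t14.Δ2 clk=1 w2=0 w0=0 w1=0 w3=1
t14.Δ3 clk=1 w2=1 w0=0 w1=1 w3=1
t14.Δ4 clk=1 w2=0 w0=1 w1=1 w3=1
t14.Δ5 clk=1 w2=0 w0=0 w1=1 w3=1
t15.Δ0 clk=1 w2=0 w0=0 w1=1 w3=1
t15.Δ1 clk=0 w2=0 w0=0 w1=1 w3=1
t16.Δ0 clk=0 w2=0 w0=0 w1=1 w3=1
t16.Δ1 clk=1 w2=0 w0=0 w1=1 w3=1
t16.Δ2 clk=1 w2=0 w0=0 w1=1 w3=0
t16.Δ3 clk=1 w2=1 w0=0 w1=0 w3=0
t16.Δ4 clk=1 w2=0 w0=0 w1=0 w3=0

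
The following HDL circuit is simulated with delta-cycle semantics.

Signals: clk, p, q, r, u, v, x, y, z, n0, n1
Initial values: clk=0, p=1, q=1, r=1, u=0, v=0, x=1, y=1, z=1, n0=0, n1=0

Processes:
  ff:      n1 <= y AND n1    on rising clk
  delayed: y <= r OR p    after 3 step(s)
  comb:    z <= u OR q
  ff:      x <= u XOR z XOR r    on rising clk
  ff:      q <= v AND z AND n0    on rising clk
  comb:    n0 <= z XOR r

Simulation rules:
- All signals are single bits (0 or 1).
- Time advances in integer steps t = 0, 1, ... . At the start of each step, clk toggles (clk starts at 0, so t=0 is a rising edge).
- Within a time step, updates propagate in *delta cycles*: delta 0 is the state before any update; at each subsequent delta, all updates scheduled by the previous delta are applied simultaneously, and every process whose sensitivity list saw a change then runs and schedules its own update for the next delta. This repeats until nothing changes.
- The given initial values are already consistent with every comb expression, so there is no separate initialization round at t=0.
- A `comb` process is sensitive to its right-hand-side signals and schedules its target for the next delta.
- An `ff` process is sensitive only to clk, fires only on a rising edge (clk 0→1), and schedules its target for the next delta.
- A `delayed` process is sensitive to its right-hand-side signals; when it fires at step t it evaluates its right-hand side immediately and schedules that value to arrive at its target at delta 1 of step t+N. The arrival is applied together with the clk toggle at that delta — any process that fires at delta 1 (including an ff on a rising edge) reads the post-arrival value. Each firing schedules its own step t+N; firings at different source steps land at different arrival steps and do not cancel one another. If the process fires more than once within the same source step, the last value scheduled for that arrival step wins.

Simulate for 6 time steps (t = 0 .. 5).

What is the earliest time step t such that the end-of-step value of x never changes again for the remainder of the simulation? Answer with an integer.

2

t0.Δ0 x=1 n0=0 r=1 p=1 q=1 u=0 z=1 v=0 clk=0 y=1 n1=0
t0.Δ1 x=1 n0=0 r=1 p=1 q=1 u=0 z=1 v=0 clk=1 y=1 n1=0
t0.Δ2 x=0 n0=0 r=1 p=1 q=0 u=0 z=1 v=0 clk=1 y=1 n1=0
t0.Δ3 x=0 n0=0 r=1 p=1 q=0 u=0 z=0 v=0 clk=1 y=1 n1=0
t0.Δ4 x=0 n0=1 r=1 p=1 q=0 u=0 z=0 v=0 clk=1 y=1 n1=0
t1.Δ0 x=0 n0=1 r=1 p=1 q=0 u=0 z=0 v=0 clk=1 y=1 n1=0
t1.Δ1 x=0 n0=1 r=1 p=1 q=0 u=0 z=0 v=0 clk=0 y=1 n1=0
t2.Δ0 x=0 n0=1 r=1 p=1 q=0 u=0 z=0 v=0 clk=0 y=1 n1=0
t2.Δ1 x=0 n0=1 r=1 p=1 q=0 u=0 z=0 v=0 clk=1 y=1 n1=0
t2.Δ2 x=1 n0=1 r=1 p=1 q=0 u=0 z=0 v=0 clk=1 y=1 n1=0
t3.Δ0 x=1 n0=1 r=1 p=1 q=0 u=0 z=0 v=0 clk=1 y=1 n1=0
t3.Δ1 x=1 n0=1 r=1 p=1 q=0 u=0 z=0 v=0 clk=0 y=1 n1=0
t4.Δ0 x=1 n0=1 r=1 p=1 q=0 u=0 z=0 v=0 clk=0 y=1 n1=0
t4.Δ1 x=1 n0=1 r=1 p=1 q=0 u=0 z=0 v=0 clk=1 y=1 n1=0
t5.Δ0 x=1 n0=1 r=1 p=1 q=0 u=0 z=0 v=0 clk=1 y=1 n1=0
t5.Δ1 x=1 n0=1 r=1 p=1 q=0 u=0 z=0 v=0 clk=0 y=1 n1=0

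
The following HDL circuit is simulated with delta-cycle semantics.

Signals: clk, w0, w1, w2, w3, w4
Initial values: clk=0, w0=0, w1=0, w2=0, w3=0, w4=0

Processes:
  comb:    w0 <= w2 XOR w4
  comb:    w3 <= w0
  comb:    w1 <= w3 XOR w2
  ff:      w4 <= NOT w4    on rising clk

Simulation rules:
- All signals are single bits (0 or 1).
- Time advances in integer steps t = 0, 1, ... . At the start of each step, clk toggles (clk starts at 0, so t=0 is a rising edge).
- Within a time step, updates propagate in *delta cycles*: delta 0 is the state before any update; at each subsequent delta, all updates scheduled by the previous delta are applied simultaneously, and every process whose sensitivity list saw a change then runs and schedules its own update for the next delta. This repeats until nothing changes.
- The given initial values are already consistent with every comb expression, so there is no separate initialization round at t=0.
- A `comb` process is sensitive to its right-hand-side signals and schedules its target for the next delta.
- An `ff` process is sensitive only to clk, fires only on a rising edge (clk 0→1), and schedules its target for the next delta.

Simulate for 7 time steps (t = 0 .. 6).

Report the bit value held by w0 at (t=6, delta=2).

1

[bits: w1,clk,w0,w3,w2,w4]
t=0: Δ0=000000 Δ1=010000 Δ2=010001 Δ3=011001 Δ4=011101 Δ5=111101 | 5Δ
t=1: Δ0=111101 Δ1=101101 | 1Δ
t=2: Δ0=101101 Δ1=111101 Δ2=111100 Δ3=110100 Δ4=110000 Δ5=010000 | 5Δ
t=3: Δ0=010000 Δ1=000000 | 1Δ
t=4: Δ0=000000 Δ1=010000 Δ2=010001 Δ3=011001 Δ4=011101 Δ5=111101 | 5Δ
t=5: Δ0=111101 Δ1=101101 | 1Δ
t=6: Δ0=101101 Δ1=111101 Δ2=111100 Δ3=110100 Δ4=110000 Δ5=010000 | 5Δ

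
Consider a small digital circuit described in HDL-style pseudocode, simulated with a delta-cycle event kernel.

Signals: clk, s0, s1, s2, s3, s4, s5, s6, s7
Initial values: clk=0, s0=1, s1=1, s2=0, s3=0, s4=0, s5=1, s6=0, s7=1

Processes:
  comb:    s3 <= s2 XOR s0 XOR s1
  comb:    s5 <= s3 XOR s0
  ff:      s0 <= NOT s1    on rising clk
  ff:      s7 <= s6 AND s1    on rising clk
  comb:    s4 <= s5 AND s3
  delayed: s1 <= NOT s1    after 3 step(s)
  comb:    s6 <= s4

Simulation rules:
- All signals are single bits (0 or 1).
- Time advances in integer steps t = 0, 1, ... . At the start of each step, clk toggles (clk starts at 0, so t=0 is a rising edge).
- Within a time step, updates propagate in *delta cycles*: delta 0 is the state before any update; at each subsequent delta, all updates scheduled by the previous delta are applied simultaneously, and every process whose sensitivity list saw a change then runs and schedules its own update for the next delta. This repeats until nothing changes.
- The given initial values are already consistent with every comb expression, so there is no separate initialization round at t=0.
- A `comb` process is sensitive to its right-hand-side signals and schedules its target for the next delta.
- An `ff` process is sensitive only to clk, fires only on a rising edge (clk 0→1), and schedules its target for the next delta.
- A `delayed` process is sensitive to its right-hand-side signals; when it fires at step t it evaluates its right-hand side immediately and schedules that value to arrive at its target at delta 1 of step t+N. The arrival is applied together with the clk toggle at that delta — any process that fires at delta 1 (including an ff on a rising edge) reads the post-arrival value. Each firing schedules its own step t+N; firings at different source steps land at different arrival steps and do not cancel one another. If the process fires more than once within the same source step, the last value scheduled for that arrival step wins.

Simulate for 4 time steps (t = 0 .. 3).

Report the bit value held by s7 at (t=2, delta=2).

t0.Δ0 s2=0 clk=0 s6=0 s3=0 s5=1 s1=1 s7=1 s4=0 s0=1
t0.Δ1 s2=0 clk=1 s6=0 s3=0 s5=1 s1=1 s7=1 s4=0 s0=1
t0.Δ2 s2=0 clk=1 s6=0 s3=0 s5=1 s1=1 s7=0 s4=0 s0=0
t0.Δ3 s2=0 clk=1 s6=0 s3=1 s5=0 s1=1 s7=0 s4=0 s0=0
t0.Δ4 s2=0 clk=1 s6=0 s3=1 s5=1 s1=1 s7=0 s4=0 s0=0
t0.Δ5 s2=0 clk=1 s6=0 s3=1 s5=1 s1=1 s7=0 s4=1 s0=0
t0.Δ6 s2=0 clk=1 s6=1 s3=1 s5=1 s1=1 s7=0 s4=1 s0=0
t1.Δ0 s2=0 clk=1 s6=1 s3=1 s5=1 s1=1 s7=0 s4=1 s0=0
t1.Δ1 s2=0 clk=0 s6=1 s3=1 s5=1 s1=1 s7=0 s4=1 s0=0
t2.Δ0 s2=0 clk=0 s6=1 s3=1 s5=1 s1=1 s7=0 s4=1 s0=0
t2.Δ1 s2=0 clk=1 s6=1 s3=1 s5=1 s1=1 s7=0 s4=1 s0=0
t2.Δ2 s2=0 clk=1 s6=1 s3=1 s5=1 s1=1 s7=1 s4=1 s0=0
t3.Δ0 s2=0 clk=1 s6=1 s3=1 s5=1 s1=1 s7=1 s4=1 s0=0
t3.Δ1 s2=0 clk=0 s6=1 s3=1 s5=1 s1=1 s7=1 s4=1 s0=0

1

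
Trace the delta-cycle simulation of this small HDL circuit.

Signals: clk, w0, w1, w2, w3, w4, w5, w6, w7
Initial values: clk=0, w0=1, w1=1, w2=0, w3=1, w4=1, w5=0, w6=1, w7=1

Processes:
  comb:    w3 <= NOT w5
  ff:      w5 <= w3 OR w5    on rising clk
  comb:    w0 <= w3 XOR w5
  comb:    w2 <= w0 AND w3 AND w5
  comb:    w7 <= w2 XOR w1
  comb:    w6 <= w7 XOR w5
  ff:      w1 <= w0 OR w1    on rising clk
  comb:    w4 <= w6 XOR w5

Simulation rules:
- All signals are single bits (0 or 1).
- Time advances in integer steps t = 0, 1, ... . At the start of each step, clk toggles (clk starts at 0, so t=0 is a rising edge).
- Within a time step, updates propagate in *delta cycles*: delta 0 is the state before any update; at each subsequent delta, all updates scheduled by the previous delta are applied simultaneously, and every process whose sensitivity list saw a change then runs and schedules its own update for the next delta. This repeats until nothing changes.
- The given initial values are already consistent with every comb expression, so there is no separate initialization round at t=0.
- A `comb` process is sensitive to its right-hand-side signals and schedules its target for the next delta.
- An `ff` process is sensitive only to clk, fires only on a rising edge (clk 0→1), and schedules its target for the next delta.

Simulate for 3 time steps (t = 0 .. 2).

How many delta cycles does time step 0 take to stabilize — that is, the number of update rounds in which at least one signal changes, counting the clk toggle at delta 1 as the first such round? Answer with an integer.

7

t=0 Δ0: clk=0 w6=1 w4=1 w7=1 w2=0 w5=0 w3=1 w0=1 w1=1
  Δ1: clk:0→1
  Δ2: w5:0→1
  Δ3: w6:1→0, w4:1→0, w2:0→1, w3:1→0, w0:1→0
  Δ4: w4:0→1, w7:1→0, w2:1→0, w0:0→1
  Δ5: w6:0→1, w7:0→1
  Δ6: w6:1→0, w4:1→0
  Δ7: w4:0→1
  (7Δ to stable)
t=1 Δ0: clk=1 w6=0 w4=1 w7=1 w2=0 w5=1 w3=0 w0=1 w1=1
  Δ1: clk:1→0
  (1Δ to stable)
t=2 Δ0: clk=0 w6=0 w4=1 w7=1 w2=0 w5=1 w3=0 w0=1 w1=1
  Δ1: clk:0→1
  (1Δ to stable)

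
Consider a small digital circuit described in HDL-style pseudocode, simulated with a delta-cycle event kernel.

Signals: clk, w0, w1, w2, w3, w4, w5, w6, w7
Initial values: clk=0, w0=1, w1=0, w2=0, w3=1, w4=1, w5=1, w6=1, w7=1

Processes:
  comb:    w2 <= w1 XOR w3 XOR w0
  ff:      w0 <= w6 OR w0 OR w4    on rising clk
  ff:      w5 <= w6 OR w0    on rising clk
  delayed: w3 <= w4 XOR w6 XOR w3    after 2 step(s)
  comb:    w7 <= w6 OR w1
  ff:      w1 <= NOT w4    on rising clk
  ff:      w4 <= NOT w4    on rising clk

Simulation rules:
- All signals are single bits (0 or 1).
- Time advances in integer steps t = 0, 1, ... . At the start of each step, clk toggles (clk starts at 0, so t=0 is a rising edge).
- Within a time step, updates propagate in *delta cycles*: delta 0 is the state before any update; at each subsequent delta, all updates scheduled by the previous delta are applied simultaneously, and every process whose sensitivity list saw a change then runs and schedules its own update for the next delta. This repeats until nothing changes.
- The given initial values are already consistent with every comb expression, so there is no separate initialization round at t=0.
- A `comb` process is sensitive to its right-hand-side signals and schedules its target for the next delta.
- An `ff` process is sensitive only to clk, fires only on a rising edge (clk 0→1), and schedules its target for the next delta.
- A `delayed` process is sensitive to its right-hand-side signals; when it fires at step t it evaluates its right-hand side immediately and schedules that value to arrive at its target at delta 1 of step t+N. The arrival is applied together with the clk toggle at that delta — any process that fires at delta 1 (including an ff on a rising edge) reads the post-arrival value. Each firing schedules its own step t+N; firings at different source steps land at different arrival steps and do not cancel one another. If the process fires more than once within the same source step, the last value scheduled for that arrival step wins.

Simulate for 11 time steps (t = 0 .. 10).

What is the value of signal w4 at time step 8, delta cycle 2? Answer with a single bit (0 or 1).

0

t=0 Δ0: w6=1 clk=0 w3=1 w2=0 w0=1 w4=1 w1=0 w7=1 w5=1
  Δ1: clk:0→1
  Δ2: w4:1→0
  (2Δ to stable)
t=1 Δ0: w6=1 clk=1 w3=1 w2=0 w0=1 w4=0 w1=0 w7=1 w5=1
  Δ1: clk:1→0
  (1Δ to stable)
t=2 Δ0: w6=1 clk=0 w3=1 w2=0 w0=1 w4=0 w1=0 w7=1 w5=1
  Δ1: clk:0→1, w3:1→0
  Δ2: w2:0→1, w4:0→1, w1:0→1
  Δ3: w2:1→0
  (3Δ to stable)
t=3 Δ0: w6=1 clk=1 w3=0 w2=0 w0=1 w4=1 w1=1 w7=1 w5=1
  Δ1: clk:1→0
  (1Δ to stable)
t=4 Δ0: w6=1 clk=0 w3=0 w2=0 w0=1 w4=1 w1=1 w7=1 w5=1
  Δ1: clk:0→1
  Δ2: w4:1→0, w1:1→0
  Δ3: w2:0→1
  (3Δ to stable)
t=5 Δ0: w6=1 clk=1 w3=0 w2=1 w0=1 w4=0 w1=0 w7=1 w5=1
  Δ1: clk:1→0
  (1Δ to stable)
t=6 Δ0: w6=1 clk=0 w3=0 w2=1 w0=1 w4=0 w1=0 w7=1 w5=1
  Δ1: clk:0→1, w3:0→1
  Δ2: w2:1→0, w4:0→1, w1:0→1
  Δ3: w2:0→1
  (3Δ to stable)
t=7 Δ0: w6=1 clk=1 w3=1 w2=1 w0=1 w4=1 w1=1 w7=1 w5=1
  Δ1: clk:1→0
  (1Δ to stable)
t=8 Δ0: w6=1 clk=0 w3=1 w2=1 w0=1 w4=1 w1=1 w7=1 w5=1
  Δ1: clk:0→1
  Δ2: w4:1→0, w1:1→0
  Δ3: w2:1→0
  (3Δ to stable)
t=9 Δ0: w6=1 clk=1 w3=1 w2=0 w0=1 w4=0 w1=0 w7=1 w5=1
  Δ1: clk:1→0
  (1Δ to stable)
t=10 Δ0: w6=1 clk=0 w3=1 w2=0 w0=1 w4=0 w1=0 w7=1 w5=1
  Δ1: clk:0→1, w3:1→0
  Δ2: w2:0→1, w4:0→1, w1:0→1
  Δ3: w2:1→0
  (3Δ to stable)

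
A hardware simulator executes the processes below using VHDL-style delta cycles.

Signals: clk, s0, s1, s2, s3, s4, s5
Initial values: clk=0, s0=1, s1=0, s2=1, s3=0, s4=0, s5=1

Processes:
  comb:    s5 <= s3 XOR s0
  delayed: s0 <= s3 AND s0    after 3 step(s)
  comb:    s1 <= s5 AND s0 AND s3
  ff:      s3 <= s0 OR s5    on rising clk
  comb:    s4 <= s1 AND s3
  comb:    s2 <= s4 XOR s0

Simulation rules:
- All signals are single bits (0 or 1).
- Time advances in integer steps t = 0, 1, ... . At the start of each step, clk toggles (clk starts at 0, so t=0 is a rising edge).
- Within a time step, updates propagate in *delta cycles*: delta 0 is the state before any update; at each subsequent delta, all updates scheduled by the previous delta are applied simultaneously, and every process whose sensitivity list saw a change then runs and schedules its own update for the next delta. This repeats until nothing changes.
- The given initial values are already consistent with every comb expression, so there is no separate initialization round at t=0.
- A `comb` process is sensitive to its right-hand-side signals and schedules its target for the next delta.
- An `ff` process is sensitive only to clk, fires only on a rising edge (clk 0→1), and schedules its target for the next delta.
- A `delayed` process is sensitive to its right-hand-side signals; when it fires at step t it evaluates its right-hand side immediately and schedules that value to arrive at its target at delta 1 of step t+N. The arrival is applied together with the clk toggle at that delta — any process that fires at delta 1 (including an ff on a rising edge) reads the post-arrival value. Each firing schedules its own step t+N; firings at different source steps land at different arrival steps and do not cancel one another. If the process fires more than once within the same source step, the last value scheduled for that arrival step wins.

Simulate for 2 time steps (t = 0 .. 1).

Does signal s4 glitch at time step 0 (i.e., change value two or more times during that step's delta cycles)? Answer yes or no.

yes

t=0 Δ0: s3=0 s5=1 s0=1 s1=0 s4=0 s2=1 clk=0
  Δ1: clk:0→1
  Δ2: s3:0→1
  Δ3: s5:1→0, s1:0→1
  Δ4: s1:1→0, s4:0→1
  Δ5: s4:1→0, s2:1→0
  Δ6: s2:0→1
  (6Δ to stable)
t=1 Δ0: s3=1 s5=0 s0=1 s1=0 s4=0 s2=1 clk=1
  Δ1: clk:1→0
  (1Δ to stable)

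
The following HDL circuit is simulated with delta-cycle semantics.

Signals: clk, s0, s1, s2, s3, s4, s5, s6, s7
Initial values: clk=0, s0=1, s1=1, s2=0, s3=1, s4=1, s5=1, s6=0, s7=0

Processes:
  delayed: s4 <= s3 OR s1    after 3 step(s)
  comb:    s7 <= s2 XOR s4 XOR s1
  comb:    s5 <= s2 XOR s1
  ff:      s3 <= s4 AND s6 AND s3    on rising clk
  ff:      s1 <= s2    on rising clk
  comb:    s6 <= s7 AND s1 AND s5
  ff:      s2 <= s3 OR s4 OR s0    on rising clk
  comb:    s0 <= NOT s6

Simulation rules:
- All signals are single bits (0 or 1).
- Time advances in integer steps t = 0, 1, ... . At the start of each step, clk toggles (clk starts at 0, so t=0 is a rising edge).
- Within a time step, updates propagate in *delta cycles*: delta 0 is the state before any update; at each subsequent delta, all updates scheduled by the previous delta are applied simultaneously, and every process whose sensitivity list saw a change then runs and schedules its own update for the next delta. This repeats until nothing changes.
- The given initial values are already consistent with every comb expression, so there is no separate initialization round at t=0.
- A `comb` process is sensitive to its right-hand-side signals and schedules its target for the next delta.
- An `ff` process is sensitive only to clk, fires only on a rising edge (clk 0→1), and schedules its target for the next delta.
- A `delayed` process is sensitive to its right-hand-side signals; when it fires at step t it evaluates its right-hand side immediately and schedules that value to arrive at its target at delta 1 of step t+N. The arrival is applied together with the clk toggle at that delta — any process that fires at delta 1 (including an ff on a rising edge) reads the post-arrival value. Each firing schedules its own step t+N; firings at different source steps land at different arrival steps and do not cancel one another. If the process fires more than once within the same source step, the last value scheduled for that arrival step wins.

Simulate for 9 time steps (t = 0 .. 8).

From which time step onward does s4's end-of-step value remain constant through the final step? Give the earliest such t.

[bits: s5,clk,s4,s3,s6,s2,s0,s7,s1]
t=0: Δ0=101100101 Δ1=111100101 Δ2=111001100 | 2Δ
t=1: Δ0=111001100 Δ1=101001100 | 1Δ
t=2: Δ0=101001100 Δ1=111001100 Δ2=111001101 Δ3=011001111 | 3Δ
t=3: Δ0=011001111 Δ1=000001111 Δ2=000001101 | 2Δ
t=4: Δ0=000001101 Δ1=010001101 | 1Δ
t=5: Δ0=010001101 Δ1=001001101 Δ2=001001111 | 2Δ
t=6: Δ0=001001111 Δ1=011001111 | 1Δ
t=7: Δ0=011001111 Δ1=001001111 | 1Δ
t=8: Δ0=001001111 Δ1=011001111 | 1Δ

5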